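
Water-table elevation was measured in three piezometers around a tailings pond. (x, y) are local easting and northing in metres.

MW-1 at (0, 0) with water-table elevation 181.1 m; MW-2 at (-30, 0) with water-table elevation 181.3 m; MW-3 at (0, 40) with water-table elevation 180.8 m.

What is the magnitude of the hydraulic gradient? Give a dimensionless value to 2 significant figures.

∂h/∂x = (181.3 − 181.1) / (-30 − 0) = -0.006667
∂h/∂y = (180.8 − 181.1) / (40 − 0) = -0.007500
|∇h| = √(-0.006667² + -0.007500²) = 0.01003

0.010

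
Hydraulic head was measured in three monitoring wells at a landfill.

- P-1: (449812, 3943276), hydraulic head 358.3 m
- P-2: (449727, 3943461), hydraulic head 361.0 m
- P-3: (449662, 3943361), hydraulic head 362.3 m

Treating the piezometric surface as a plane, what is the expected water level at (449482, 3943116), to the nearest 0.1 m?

366.0 m

Taking P-1 as reference: P-2−P-1 = (-85, 185, +2.7); P-3−P-1 = (-150, 85, +4.0).
Determinant of the coordinate differences = (-85)·85 − (-150)·185 = 20525.
∂h/∂x = [(+2.7)·85 − (+4.0)·185] / 20525 = -0.02487
∂h/∂y = [(-85)·(+4.0) − (-150)·(+2.7)] / 20525 = +0.003167
h(449482, 3943116) = 358.3 + (-0.02487)·(-330) + (+0.003167)·(-160) = 358.3 +8.208 -0.507 = 366.001 m.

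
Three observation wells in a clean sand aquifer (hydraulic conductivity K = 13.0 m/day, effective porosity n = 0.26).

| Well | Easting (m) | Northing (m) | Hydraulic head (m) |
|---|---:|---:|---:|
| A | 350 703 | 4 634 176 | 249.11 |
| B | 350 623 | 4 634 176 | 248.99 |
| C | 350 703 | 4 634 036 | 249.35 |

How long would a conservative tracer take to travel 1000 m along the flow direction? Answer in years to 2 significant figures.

∂h/∂x = (248.99 − 249.11) / (350623 − 350703) = +0.001500
∂h/∂y = (249.35 − 249.11) / (4634036 − 4634176) = -0.001714
|∇h| = √(0.001500² + -0.001714²) = 0.002278
Seepage velocity v = K·i/n = 13.0 × 0.002278 / 0.26 = 0.1139 m/day.
t = 1000 / 0.1139 = 8780 days = 24 years.

24 years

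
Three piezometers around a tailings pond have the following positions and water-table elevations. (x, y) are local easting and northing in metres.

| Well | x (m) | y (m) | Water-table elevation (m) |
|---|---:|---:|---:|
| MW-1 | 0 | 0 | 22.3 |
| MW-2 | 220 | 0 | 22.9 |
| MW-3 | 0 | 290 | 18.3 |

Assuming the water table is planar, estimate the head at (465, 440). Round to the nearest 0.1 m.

17.5 m

∂h/∂x = (22.9 − 22.3) / (220 − 0) = +0.002727
∂h/∂y = (18.3 − 22.3) / (290 − 0) = -0.01379
h(465, 440) = 22.3 + (+0.002727)·(465) + (-0.01379)·(440) = 22.3 +1.268 -6.069 = 17.499 m.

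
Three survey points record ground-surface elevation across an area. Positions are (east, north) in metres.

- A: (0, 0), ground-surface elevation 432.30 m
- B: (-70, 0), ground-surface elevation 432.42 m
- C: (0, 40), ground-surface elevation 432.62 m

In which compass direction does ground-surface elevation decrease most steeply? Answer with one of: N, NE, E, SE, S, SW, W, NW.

S

∂z/∂x = (432.42 − 432.30) / (-70 − 0) = -0.001714
∂z/∂y = (432.62 − 432.30) / (40 − 0) = +0.008000
Steepest decrease is along −∇f = (+0.001714 E, -0.008000 N) → south.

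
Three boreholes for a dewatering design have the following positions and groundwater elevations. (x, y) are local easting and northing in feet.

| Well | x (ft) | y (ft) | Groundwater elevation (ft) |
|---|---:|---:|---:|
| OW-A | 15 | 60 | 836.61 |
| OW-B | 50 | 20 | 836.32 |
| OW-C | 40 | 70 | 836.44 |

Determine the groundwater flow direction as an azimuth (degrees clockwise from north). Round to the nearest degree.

With h = a·x + b·y + c and OW-A as origin, the differences give:
  35·a + (-40)·b = -0.29
  25·a + 10·b = -0.17
Eliminate b (×10 and ×(-40), subtract): 1350·a = -9.700 → a = ∂h/∂x = -0.007185
Back-substitute: b = ∂h/∂y = +0.0009630.
Flow direction (−∇h) has components (+0.007185 E, -0.0009630 N).
Azimuth = atan2(E, N) = atan2(+0.007185, -0.0009630) = 97.6° ≈ 098°.

098°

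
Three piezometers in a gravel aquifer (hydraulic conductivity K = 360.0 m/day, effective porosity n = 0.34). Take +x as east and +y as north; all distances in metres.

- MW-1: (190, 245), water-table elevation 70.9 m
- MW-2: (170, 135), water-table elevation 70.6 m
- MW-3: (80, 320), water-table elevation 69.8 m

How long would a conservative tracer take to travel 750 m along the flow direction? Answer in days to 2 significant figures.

67 days

Taking MW-1 as reference: MW-2−MW-1 = (-20, -110, -0.3); MW-3−MW-1 = (-110, 75, -1.1).
Determinant of the coordinate differences = (-20)·75 − (-110)·(-110) = -13600.
∂h/∂x = [(-0.3)·75 − (-1.1)·(-110)] / -13600 = +0.01055
∂h/∂y = [(-20)·(-1.1) − (-110)·(-0.3)] / -13600 = +0.0008088
|∇h| = √(0.01055² + 0.0008088²) = 0.01058
Seepage velocity v = K·i/n = 360.0 × 0.01058 / 0.34 = 11.2 m/day.
t = 750 / 11.2 = 66.96 days.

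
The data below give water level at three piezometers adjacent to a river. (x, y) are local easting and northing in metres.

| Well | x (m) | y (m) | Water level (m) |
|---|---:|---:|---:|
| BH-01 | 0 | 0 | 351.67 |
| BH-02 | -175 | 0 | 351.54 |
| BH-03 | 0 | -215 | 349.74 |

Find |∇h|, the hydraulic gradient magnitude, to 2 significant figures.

0.0090

∂h/∂x = (351.54 − 351.67) / (-175 − 0) = +0.0007429
∂h/∂y = (349.74 − 351.67) / (-215 − 0) = +0.008977
|∇h| = √(0.0007429² + 0.008977²) = 0.009008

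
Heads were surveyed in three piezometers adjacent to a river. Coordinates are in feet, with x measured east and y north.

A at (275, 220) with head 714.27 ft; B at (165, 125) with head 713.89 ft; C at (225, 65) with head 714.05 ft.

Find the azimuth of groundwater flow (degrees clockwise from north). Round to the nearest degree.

Differences from A: to B (Δx, Δy, Δh) = (-110, -95, -0.38); to C = (-50, -155, -0.22).
Determinant of the coordinate differences = (-110)·(-155) − (-50)·(-95) = 12300.
∂h/∂x = [(-0.38)·(-155) − (-0.22)·(-95)] / 12300 = +0.003089
∂h/∂y = [(-110)·(-0.22) − (-50)·(-0.38)] / 12300 = +0.0004228
Flow direction (−∇h) has components (-0.003089 E, -0.0004228 N).
Azimuth = atan2(E, N) = atan2(-0.003089, -0.0004228) = 262.2° ≈ 262°.

262°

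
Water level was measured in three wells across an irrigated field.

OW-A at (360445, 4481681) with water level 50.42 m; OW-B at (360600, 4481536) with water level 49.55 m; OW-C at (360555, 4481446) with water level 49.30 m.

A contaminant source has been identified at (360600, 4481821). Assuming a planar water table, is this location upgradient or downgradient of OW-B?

Three-point gradient (reference OW-A): Δ to OW-B = (155, -145, -0.87), Δ to OW-C = (110, -235, -1.12).
∂h/∂x = -0.002054, ∂h/∂y = +0.003805 (det = -20475).
Head at (360600, 4481821) = 50.42 + (-0.002054)·(155) + (+0.003805)·(140) = 50.63 m.
That is higher than the 49.55 m at OW-B, so the point is upgradient.

upgradient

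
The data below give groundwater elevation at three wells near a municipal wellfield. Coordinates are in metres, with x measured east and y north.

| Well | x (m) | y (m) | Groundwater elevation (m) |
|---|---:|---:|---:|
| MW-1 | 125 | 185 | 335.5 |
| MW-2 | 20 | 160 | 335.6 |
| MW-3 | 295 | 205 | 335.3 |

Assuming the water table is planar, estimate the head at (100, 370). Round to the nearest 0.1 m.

With h = a·x + b·y + c and MW-1 as origin, the differences give:
  (-105)·a + (-25)·b = +0.1
  170·a + 20·b = -0.2
Eliminate b (×20 and ×(-25), subtract): 2150·a = -3.00 → a = ∂h/∂x = -0.001395
Back-substitute: b = ∂h/∂y = +0.001860.
h(100, 370) = 335.5 + (-0.001395)·(-25) + (+0.001860)·(185) = 335.5 +0.035 +0.344 = 335.879 m.

335.9 m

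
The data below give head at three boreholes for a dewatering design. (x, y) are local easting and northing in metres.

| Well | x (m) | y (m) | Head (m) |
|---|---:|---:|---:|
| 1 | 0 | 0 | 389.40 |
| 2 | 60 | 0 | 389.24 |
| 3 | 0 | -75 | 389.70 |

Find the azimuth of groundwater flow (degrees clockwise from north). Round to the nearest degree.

034°

∂h/∂x = (389.24 − 389.40) / (60 − 0) = -0.002667
∂h/∂y = (389.70 − 389.40) / (-75 − 0) = -0.004000
Flow direction (−∇h) has components (+0.002667 E, +0.004000 N).
Azimuth = atan2(E, N) = atan2(+0.002667, +0.004000) = 33.7° ≈ 034°.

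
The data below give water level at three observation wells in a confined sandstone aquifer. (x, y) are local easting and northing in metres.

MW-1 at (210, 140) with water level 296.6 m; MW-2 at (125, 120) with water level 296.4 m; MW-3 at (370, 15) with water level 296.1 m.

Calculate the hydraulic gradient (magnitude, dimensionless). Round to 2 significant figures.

Taking MW-1 as reference: MW-2−MW-1 = (-85, -20, -0.2); MW-3−MW-1 = (160, -125, -0.5).
Solve a·Δx + b·Δy = Δh: det = (-85)·(-125) − 160·(-20) = 13825.
∂h/∂x = [(-0.2)·(-125) − (-0.5)·(-20)] / 13825 = +0.001085
∂h/∂y = [(-85)·(-0.5) − 160·(-0.2)] / 13825 = +0.005389
|∇h| = √(0.001085² + 0.005389²) = 0.005497

0.0055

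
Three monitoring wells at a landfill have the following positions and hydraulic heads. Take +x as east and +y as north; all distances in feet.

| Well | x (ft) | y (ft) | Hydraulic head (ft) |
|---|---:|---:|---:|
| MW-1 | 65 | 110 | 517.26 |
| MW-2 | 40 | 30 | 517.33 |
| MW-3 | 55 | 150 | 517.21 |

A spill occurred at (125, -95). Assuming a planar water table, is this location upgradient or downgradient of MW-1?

Differences from MW-1: to MW-2 (Δx, Δy, Δh) = (-25, -80, +0.07); to MW-3 = (-10, 40, -0.05).
Determinant of the coordinate differences = (-25)·40 − (-10)·(-80) = -1800.
∂h/∂x = [(+0.07)·40 − (-0.05)·(-80)] / -1800 = +0.0006667
∂h/∂y = [(-25)·(-0.05) − (-10)·(+0.07)] / -1800 = -0.001083
Head at (125, -95) = 517.26 + (+0.0006667)·(60) + (-0.001083)·(-205) = 517.52 ft.
That is higher than the 517.26 ft at MW-1, so the point is upgradient.

upgradient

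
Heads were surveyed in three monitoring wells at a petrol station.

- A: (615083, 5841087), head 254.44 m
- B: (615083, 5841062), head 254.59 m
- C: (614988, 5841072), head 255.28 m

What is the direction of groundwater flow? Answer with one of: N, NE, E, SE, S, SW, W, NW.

Differences from A: to B (Δx, Δy, Δh) = (0, -25, +0.15); to C = (-95, -15, +0.84).
Solve a·Δx + b·Δy = Δh: det = 0·(-15) − (-95)·(-25) = -2375.
∂h/∂x = [(+0.15)·(-15) − (+0.84)·(-25)] / -2375 = -0.007895
∂h/∂y = [0·(+0.84) − (-95)·(+0.15)] / -2375 = -0.006000
Flow = −∇h = (+0.007895 east, +0.006000 north), which points northeast.

NE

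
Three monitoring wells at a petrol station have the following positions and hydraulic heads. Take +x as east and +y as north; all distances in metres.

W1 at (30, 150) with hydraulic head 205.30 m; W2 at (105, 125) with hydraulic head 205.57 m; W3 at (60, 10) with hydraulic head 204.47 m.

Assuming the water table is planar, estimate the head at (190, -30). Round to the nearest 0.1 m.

Taking W1 as reference: W2−W1 = (75, -25, +0.27); W3−W1 = (30, -140, -0.83).
Solve a·Δx + b·Δy = Δh: det = 75·(-140) − 30·(-25) = -9750.
∂h/∂x = [(+0.27)·(-140) − (-0.83)·(-25)] / -9750 = +0.006005
∂h/∂y = [75·(-0.83) − 30·(+0.27)] / -9750 = +0.007215
h(190, -30) = 205.30 + (+0.006005)·(160) + (+0.007215)·(-180) = 205.30 +0.961 -1.299 = 204.962 m.

205.0 m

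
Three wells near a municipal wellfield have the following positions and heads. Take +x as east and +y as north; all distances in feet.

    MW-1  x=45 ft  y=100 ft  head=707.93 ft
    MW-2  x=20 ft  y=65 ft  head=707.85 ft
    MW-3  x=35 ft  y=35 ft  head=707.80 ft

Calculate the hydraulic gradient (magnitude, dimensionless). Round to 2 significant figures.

Differences from MW-1: to MW-2 (Δx, Δy, Δh) = (-25, -35, -0.08); to MW-3 = (-10, -65, -0.13).
Solve a·Δx + b·Δy = Δh: det = (-25)·(-65) − (-10)·(-35) = 1275.
∂h/∂x = [(-0.08)·(-65) − (-0.13)·(-35)] / 1275 = +0.0005098
∂h/∂y = [(-25)·(-0.13) − (-10)·(-0.08)] / 1275 = +0.001922
|∇h| = √(0.0005098² + 0.001922²) = 0.001988

0.0020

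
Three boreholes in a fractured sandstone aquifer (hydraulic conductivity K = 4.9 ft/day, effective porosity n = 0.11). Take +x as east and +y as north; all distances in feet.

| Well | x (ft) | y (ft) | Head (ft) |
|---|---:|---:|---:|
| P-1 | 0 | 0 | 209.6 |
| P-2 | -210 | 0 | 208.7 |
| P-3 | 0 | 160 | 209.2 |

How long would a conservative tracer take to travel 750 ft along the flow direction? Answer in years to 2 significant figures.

∂h/∂x = (208.7 − 209.6) / (-210 − 0) = +0.004286
∂h/∂y = (209.2 − 209.6) / (160 − 0) = -0.002500
|∇h| = √(0.004286² + -0.002500²) = 0.004962
Seepage velocity v = K·i/n = 4.9 × 0.004962 / 0.11 = 0.221 ft/day.
t = 750 / 0.221 = 3394 days = 9.29 years.

9.3 years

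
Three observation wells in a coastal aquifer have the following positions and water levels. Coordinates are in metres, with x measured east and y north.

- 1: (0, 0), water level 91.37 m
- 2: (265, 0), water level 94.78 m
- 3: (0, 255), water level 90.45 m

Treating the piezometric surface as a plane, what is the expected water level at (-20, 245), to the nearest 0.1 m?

∂h/∂x = (94.78 − 91.37) / (265 − 0) = +0.01287
∂h/∂y = (90.45 − 91.37) / (255 − 0) = -0.003608
h(-20, 245) = 91.37 + (+0.01287)·(-20) + (-0.003608)·(245) = 91.37 -0.257 -0.884 = 90.229 m.

90.2 m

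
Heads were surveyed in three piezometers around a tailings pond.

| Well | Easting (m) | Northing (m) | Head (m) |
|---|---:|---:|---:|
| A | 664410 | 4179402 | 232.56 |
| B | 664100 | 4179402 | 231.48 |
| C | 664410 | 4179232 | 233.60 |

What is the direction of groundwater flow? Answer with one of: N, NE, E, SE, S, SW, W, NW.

NW

∂h/∂x = (231.48 − 232.56) / (664100 − 664410) = +0.003484
∂h/∂y = (233.60 − 232.56) / (4179232 − 4179402) = -0.006118
Flow = −∇h = (-0.003484 east, +0.006118 north), which points northwest.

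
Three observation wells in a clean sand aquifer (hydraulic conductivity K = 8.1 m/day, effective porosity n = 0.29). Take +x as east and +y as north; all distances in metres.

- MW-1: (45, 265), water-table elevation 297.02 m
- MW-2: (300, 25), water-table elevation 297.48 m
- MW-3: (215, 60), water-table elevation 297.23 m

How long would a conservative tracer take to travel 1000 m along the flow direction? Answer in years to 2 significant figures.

22 years

Differences from MW-1: to MW-2 (Δx, Δy, Δh) = (255, -240, +0.46); to MW-3 = (170, -205, +0.21).
Solve a·Δx + b·Δy = Δh: det = 255·(-205) − 170·(-240) = -11475.
∂h/∂x = [(+0.46)·(-205) − (+0.21)·(-240)] / -11475 = +0.003826
∂h/∂y = [255·(+0.21) − 170·(+0.46)] / -11475 = +0.002148
|∇h| = √(0.003826² + 0.002148²) = 0.004388
Seepage velocity v = K·i/n = 8.1 × 0.004388 / 0.29 = 0.1226 m/day.
t = 1000 / 0.1226 = 8157 days = 22.3 years.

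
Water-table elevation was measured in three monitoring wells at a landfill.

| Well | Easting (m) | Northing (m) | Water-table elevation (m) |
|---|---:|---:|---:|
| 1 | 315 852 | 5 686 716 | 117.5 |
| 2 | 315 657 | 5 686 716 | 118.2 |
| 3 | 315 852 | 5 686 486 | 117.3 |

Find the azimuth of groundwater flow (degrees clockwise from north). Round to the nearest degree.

∂h/∂x = (118.2 − 117.5) / (315657 − 315852) = -0.003590
∂h/∂y = (117.3 − 117.5) / (5686486 − 5686716) = +0.0008696
Flow direction (−∇h) has components (+0.003590 E, -0.0008696 N).
Azimuth = atan2(E, N) = atan2(+0.003590, -0.0008696) = 103.6° ≈ 104°.

104°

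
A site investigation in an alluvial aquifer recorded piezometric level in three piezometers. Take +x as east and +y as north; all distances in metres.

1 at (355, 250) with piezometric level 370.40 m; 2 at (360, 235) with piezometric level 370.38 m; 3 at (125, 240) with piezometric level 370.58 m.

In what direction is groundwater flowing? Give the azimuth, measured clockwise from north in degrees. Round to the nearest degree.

With h = a·x + b·y + c and 1 as origin, the differences give:
  5·a + (-15)·b = -0.02
  (-230)·a + (-10)·b = +0.18
Eliminate b (×(-10) and ×(-15), subtract): -3500·a = 2.900 → a = ∂h/∂x = -0.0008286
Back-substitute: b = ∂h/∂y = +0.001057.
Flow direction (−∇h) has components (+0.0008286 E, -0.001057 N).
Azimuth = atan2(E, N) = atan2(+0.0008286, -0.001057) = 141.9° ≈ 142°.

142°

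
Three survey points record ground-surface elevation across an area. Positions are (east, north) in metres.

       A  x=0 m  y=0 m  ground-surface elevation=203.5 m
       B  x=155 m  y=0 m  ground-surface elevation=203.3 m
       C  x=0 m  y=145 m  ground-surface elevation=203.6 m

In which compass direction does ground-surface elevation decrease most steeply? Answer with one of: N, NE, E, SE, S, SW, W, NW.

SE

∂z/∂x = (203.3 − 203.5) / (155 − 0) = -0.001290
∂z/∂y = (203.6 − 203.5) / (145 − 0) = +0.0006897
Steepest decrease is along −∇f = (+0.001290 E, -0.0006897 N) → southeast.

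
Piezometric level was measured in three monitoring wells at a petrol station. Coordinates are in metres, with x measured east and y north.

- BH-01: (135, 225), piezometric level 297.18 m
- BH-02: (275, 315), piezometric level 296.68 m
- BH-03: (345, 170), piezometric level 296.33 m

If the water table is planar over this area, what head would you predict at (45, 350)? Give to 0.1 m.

Differences from BH-01: to BH-02 (Δx, Δy, Δh) = (140, 90, -0.50); to BH-03 = (210, -55, -0.85).
Determinant of the coordinate differences = 140·(-55) − 210·90 = -26600.
∂h/∂x = [(-0.50)·(-55) − (-0.85)·90] / -26600 = -0.003910
∂h/∂y = [140·(-0.85) − 210·(-0.50)] / -26600 = +0.0005263
h(45, 350) = 297.18 + (-0.003910)·(-90) + (+0.0005263)·(125) = 297.18 +0.352 +0.066 = 297.598 m.

297.6 m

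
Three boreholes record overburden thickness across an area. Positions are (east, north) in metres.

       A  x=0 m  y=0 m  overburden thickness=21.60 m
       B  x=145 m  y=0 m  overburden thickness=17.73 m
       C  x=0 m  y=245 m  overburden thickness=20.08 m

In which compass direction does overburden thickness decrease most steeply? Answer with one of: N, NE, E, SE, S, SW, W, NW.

∂d/∂x = (17.73 − 21.60) / (145 − 0) = -0.02669
∂d/∂y = (20.08 − 21.60) / (245 − 0) = -0.006204
Steepest decrease is along −∇f = (+0.02669 E, +0.006204 N) → east.

E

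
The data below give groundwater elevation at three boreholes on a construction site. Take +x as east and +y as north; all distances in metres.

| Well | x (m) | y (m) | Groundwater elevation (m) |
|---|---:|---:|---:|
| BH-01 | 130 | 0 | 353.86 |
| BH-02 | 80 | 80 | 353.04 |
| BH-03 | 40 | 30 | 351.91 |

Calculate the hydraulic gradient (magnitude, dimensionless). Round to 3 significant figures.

With h = a·x + b·y + c and BH-01 as origin, the differences give:
  (-50)·a + 80·b = -0.82
  (-90)·a + 30·b = -1.95
Eliminate b (×30 and ×80, subtract): 5700·a = 131.400 → a = ∂h/∂x = +0.02305
Back-substitute: b = ∂h/∂y = +0.004158.
|∇h| = √(0.02305² + 0.004158²) = 0.02342

0.0234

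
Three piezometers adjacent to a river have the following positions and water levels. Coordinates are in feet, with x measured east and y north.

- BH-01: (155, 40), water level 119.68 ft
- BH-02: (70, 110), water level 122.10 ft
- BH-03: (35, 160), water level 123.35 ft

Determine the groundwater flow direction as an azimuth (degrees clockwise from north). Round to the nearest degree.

123°

Three-point gradient (reference BH-01): Δ to BH-02 = (-85, 70, +2.42), Δ to BH-03 = (-120, 120, +3.67).
∂h/∂x = -0.01861, ∂h/∂y = +0.01197 (det = -1800).
Flow direction (−∇h) has components (+0.01861 E, -0.01197 N).
Azimuth = atan2(E, N) = atan2(+0.01861, -0.01197) = 122.8° ≈ 123°.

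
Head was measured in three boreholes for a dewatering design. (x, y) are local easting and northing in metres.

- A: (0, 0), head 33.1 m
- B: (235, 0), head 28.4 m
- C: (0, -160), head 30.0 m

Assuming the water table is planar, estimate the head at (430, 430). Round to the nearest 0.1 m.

∂h/∂x = (28.4 − 33.1) / (235 − 0) = -0.02000
∂h/∂y = (30.0 − 33.1) / (-160 − 0) = +0.01938
h(430, 430) = 33.1 + (-0.02000)·(430) + (+0.01938)·(430) = 33.1 -8.600 +8.331 = 32.831 m.

32.8 m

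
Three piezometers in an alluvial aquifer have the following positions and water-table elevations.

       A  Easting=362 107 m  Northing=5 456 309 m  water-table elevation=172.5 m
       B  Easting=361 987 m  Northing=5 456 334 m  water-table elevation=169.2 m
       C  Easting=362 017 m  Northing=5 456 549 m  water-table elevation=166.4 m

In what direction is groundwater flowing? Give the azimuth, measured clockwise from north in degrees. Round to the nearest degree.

304°

Taking A as reference: B−A = (-120, 25, -3.3); C−A = (-90, 240, -6.1).
Solve a·Δx + b·Δy = Δh: det = (-120)·240 − (-90)·25 = -26550.
∂h/∂x = [(-3.3)·240 − (-6.1)·25] / -26550 = +0.02409
∂h/∂y = [(-120)·(-6.1) − (-90)·(-3.3)] / -26550 = -0.01638
Flow direction (−∇h) has components (-0.02409 E, +0.01638 N).
Azimuth = atan2(E, N) = atan2(-0.02409, +0.01638) = 304.2° ≈ 304°.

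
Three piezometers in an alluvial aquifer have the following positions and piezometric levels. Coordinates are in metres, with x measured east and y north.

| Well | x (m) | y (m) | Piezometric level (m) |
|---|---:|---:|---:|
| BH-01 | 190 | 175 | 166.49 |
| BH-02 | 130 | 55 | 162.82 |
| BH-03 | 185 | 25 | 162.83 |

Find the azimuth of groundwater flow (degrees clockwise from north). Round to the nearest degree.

209°

Three-point gradient (reference BH-01): Δ to BH-02 = (-60, -120, -3.67), Δ to BH-03 = (-5, -150, -3.66).
∂h/∂x = +0.01325, ∂h/∂y = +0.02396 (det = 8400).
Flow direction (−∇h) has components (-0.01325 E, -0.02396 N).
Azimuth = atan2(E, N) = atan2(-0.01325, -0.02396) = 208.9° ≈ 209°.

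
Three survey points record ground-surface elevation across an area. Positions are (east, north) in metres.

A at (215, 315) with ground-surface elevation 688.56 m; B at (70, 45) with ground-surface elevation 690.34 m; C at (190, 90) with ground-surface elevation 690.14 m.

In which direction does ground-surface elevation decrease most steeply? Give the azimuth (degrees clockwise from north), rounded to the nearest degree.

352°

With z = a·x + b·y + c and A as origin, the differences give:
  (-145)·a + (-270)·b = +1.78
  (-25)·a + (-225)·b = +1.58
Eliminate b (×(-225) and ×(-270), subtract): 25875·a = 26.100 → a = ∂z/∂x = +0.001009
Back-substitute: b = ∂z/∂y = -0.007134.
Steepest decrease is along −∇f: components (-0.001009 E, +0.007134 N).
Azimuth = atan2(-0.001009, +0.007134) = 352.0° ≈ 352°.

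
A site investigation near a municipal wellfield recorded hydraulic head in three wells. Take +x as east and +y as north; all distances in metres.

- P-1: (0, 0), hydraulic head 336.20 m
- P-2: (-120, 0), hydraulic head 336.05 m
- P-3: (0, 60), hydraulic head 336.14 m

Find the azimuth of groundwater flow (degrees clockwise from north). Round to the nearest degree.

∂h/∂x = (336.05 − 336.20) / (-120 − 0) = +0.001250
∂h/∂y = (336.14 − 336.20) / (60 − 0) = -0.001000
Flow direction (−∇h) has components (-0.001250 E, +0.001000 N).
Azimuth = atan2(E, N) = atan2(-0.001250, +0.001000) = 308.7° ≈ 309°.

309°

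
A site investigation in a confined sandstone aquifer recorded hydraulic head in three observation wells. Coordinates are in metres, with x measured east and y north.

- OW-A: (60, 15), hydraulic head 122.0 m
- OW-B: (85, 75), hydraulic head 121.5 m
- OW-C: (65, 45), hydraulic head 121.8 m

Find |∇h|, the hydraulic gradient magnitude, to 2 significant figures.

0.0087

With h = a·x + b·y + c and OW-A as origin, the differences give:
  25·a + 60·b = -0.5
  5·a + 30·b = -0.2
Eliminate b (×30 and ×60, subtract): 450·a = -3.00 → a = ∂h/∂x = -0.006667
Back-substitute: b = ∂h/∂y = -0.005556.
|∇h| = √(-0.006667² + -0.005556²) = 0.008679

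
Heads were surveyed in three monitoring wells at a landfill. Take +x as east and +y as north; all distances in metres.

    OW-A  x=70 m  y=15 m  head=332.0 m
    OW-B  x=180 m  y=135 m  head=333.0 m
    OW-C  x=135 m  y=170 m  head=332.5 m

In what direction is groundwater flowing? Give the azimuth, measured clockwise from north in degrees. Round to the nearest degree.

276°

With h = a·x + b·y + c and OW-A as origin, the differences give:
  110·a + 120·b = +1.0
  65·a + 155·b = +0.5
Eliminate b (×155 and ×120, subtract): 9250·a = 95.00 → a = ∂h/∂x = +0.01027
Back-substitute: b = ∂h/∂y = -0.001081.
Flow direction (−∇h) has components (-0.01027 E, +0.001081 N).
Azimuth = atan2(E, N) = atan2(-0.01027, +0.001081) = 276.0° ≈ 276°.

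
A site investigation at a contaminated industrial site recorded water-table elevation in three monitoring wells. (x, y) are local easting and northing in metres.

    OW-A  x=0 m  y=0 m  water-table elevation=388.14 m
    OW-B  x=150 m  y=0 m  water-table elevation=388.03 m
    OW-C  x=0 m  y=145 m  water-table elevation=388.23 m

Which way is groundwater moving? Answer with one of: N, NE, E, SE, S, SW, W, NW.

SE

∂h/∂x = (388.03 − 388.14) / (150 − 0) = -0.0007333
∂h/∂y = (388.23 − 388.14) / (145 − 0) = +0.0006207
Flow = −∇h = (+0.0007333 east, -0.0006207 north), which points southeast.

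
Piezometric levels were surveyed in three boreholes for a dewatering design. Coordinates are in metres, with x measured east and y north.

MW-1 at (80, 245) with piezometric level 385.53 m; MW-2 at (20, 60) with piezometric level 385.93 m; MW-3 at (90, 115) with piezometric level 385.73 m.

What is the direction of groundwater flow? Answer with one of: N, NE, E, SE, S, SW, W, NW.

NE

Taking MW-1 as reference: MW-2−MW-1 = (-60, -185, +0.40); MW-3−MW-1 = (10, -130, +0.20).
Solve a·Δx + b·Δy = Δh: det = (-60)·(-130) − 10·(-185) = 9650.
∂h/∂x = [(+0.40)·(-130) − (+0.20)·(-185)] / 9650 = -0.001554
∂h/∂y = [(-60)·(+0.20) − 10·(+0.40)] / 9650 = -0.001658
Flow = −∇h = (+0.001554 east, +0.001658 north), which points northeast.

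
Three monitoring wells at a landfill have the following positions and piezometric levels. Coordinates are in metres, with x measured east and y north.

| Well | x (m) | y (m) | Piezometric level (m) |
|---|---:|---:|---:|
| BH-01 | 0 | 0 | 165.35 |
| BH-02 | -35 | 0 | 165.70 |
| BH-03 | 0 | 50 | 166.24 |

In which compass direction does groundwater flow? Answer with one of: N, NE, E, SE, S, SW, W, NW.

∂h/∂x = (165.70 − 165.35) / (-35 − 0) = -0.010000
∂h/∂y = (166.24 − 165.35) / (50 − 0) = +0.01780
Flow = −∇h = (+0.010000 east, -0.01780 north), which points southeast.

SE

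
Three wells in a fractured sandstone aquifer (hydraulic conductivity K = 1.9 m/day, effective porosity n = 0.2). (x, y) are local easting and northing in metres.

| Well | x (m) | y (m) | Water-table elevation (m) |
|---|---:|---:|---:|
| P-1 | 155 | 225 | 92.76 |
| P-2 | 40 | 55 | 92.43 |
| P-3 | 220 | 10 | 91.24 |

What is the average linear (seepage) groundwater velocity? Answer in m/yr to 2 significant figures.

Differences from P-1: to P-2 (Δx, Δy, Δh) = (-115, -170, -0.33); to P-3 = (65, -215, -1.52).
Determinant of the coordinate differences = (-115)·(-215) − 65·(-170) = 35775.
∂h/∂x = [(-0.33)·(-215) − (-1.52)·(-170)] / 35775 = -0.005240
∂h/∂y = [(-115)·(-1.52) − 65·(-0.33)] / 35775 = +0.005486
|∇h| = √(-0.005240² + 0.005486²) = 0.007586
Seepage velocity v = K·i/n = 1.9 × 0.007586 / 0.2 = 0.07207 m/day = 26.32 m/yr.

26 m/yr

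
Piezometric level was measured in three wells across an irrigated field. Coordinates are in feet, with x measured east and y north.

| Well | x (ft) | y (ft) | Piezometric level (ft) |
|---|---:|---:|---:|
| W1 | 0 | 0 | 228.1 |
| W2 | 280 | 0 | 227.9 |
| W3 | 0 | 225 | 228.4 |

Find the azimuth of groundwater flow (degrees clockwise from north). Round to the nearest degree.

152°

∂h/∂x = (227.9 − 228.1) / (280 − 0) = -0.0007143
∂h/∂y = (228.4 − 228.1) / (225 − 0) = +0.001333
Flow direction (−∇h) has components (+0.0007143 E, -0.001333 N).
Azimuth = atan2(E, N) = atan2(+0.0007143, -0.001333) = 151.8° ≈ 152°.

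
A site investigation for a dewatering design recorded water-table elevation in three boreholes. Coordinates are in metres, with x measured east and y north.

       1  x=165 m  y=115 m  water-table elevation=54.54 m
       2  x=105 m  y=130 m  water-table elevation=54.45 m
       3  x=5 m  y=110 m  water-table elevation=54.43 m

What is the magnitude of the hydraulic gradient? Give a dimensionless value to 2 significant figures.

With h = a·x + b·y + c and 1 as origin, the differences give:
  (-60)·a + 15·b = -0.09
  (-160)·a + (-5)·b = -0.11
Eliminate b (×(-5) and ×15, subtract): 2700·a = 2.100 → a = ∂h/∂x = +0.0007778
Back-substitute: b = ∂h/∂y = -0.002889.
|∇h| = √(0.0007778² + -0.002889²) = 0.002992

0.0030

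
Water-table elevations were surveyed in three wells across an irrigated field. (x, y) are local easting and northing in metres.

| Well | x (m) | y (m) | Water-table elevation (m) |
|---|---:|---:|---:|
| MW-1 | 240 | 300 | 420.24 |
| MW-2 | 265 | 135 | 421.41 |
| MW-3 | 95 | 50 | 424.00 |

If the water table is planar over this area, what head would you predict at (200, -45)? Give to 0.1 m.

423.7 m

Differences from MW-1: to MW-2 (Δx, Δy, Δh) = (25, -165, +1.17); to MW-3 = (-145, -250, +3.76).
Determinant of the coordinate differences = 25·(-250) − (-145)·(-165) = -30175.
∂h/∂x = [(+1.17)·(-250) − (+3.76)·(-165)] / -30175 = -0.01087
∂h/∂y = [25·(+3.76) − (-145)·(+1.17)] / -30175 = -0.008737
h(200, -45) = 420.24 + (-0.01087)·(-40) + (-0.008737)·(-345) = 420.24 +0.435 +3.014 = 423.689 m.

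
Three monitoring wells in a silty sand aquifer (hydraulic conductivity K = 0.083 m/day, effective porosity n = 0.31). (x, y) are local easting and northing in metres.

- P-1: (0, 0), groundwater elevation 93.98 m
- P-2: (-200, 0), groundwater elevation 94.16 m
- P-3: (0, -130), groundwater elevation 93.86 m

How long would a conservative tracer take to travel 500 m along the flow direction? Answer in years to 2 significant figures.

4000 years

∂h/∂x = (94.16 − 93.98) / (-200 − 0) = -0.0009000
∂h/∂y = (93.86 − 93.98) / (-130 − 0) = +0.0009231
|∇h| = √(-0.0009000² + 0.0009231²) = 0.001289
Seepage velocity v = K·i/n = 0.083 × 0.001289 / 0.31 = 0.0003451 m/day.
t = 500 / 0.0003451 = 1.449e+06 days = 3.97e+03 years.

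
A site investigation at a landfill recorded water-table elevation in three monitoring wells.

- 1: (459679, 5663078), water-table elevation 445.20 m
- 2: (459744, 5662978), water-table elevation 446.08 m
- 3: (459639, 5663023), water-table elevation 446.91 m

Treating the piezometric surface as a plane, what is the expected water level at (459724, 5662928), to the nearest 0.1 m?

447.4 m

Differences from 1: to 2 (Δx, Δy, Δh) = (65, -100, +0.88); to 3 = (-40, -55, +1.71).
Determinant of the coordinate differences = 65·(-55) − (-40)·(-100) = -7575.
∂h/∂x = [(+0.88)·(-55) − (+1.71)·(-100)] / -7575 = -0.01618
∂h/∂y = [65·(+1.71) − (-40)·(+0.88)] / -7575 = -0.01932
h(459724, 5662928) = 445.20 + (-0.01618)·(45) + (-0.01932)·(-150) = 445.20 -0.728 +2.898 = 447.370 m.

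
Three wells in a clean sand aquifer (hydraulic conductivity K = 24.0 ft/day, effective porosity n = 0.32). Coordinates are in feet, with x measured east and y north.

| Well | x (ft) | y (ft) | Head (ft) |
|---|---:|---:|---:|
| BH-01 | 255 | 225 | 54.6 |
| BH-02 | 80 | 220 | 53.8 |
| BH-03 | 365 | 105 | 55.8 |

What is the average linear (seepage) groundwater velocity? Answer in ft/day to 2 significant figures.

0.55 ft/day

With h = a·x + b·y + c and BH-01 as origin, the differences give:
  (-175)·a + (-5)·b = -0.8
  110·a + (-120)·b = +1.2
Eliminate b (×(-120) and ×(-5), subtract): 21550·a = 102.00 → a = ∂h/∂x = +0.004733
Back-substitute: b = ∂h/∂y = -0.005661.
|∇h| = √(0.004733² + -0.005661²) = 0.007379
Seepage velocity v = K·i/n = 24.0 × 0.007379 / 0.32 = 0.5534 ft/day.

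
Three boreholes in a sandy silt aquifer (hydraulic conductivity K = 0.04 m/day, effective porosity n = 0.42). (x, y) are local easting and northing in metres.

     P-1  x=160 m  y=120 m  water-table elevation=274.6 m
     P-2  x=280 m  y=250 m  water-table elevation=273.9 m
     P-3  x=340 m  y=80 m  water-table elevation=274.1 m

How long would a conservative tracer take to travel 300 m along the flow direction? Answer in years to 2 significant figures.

With h = a·x + b·y + c and P-1 as origin, the differences give:
  120·a + 130·b = -0.7
  180·a + (-40)·b = -0.5
Eliminate b (×(-40) and ×130, subtract): -28200·a = 93.00 → a = ∂h/∂x = -0.003298
Back-substitute: b = ∂h/∂y = -0.002340.
|∇h| = √(-0.003298² + -0.002340²) = 0.004044
Seepage velocity v = K·i/n = 0.04 × 0.004044 / 0.42 = 0.0003851 m/day.
t = 300 / 0.0003851 = 7.79e+05 days = 2.13e+03 years.

2100 years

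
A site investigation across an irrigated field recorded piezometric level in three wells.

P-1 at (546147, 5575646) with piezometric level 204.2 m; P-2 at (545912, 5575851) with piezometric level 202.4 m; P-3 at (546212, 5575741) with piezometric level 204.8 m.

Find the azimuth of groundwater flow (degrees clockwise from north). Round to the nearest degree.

Taking P-1 as reference: P-2−P-1 = (-235, 205, -1.8); P-3−P-1 = (65, 95, +0.6).
Solve a·Δx + b·Δy = Δh: det = (-235)·95 − 65·205 = -35650.
∂h/∂x = [(-1.8)·95 − (+0.6)·205] / -35650 = +0.008247
∂h/∂y = [(-235)·(+0.6) − 65·(-1.8)] / -35650 = +0.0006732
Flow direction (−∇h) has components (-0.008247 E, -0.0006732 N).
Azimuth = atan2(E, N) = atan2(-0.008247, -0.0006732) = 265.3° ≈ 265°.

265°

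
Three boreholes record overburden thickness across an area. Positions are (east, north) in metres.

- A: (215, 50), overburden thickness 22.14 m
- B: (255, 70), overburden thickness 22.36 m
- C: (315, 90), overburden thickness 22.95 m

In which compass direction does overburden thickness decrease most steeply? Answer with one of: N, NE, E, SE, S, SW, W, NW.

Differences from A: to B (Δx, Δy, Δh) = (40, 20, +0.22); to C = (100, 40, +0.81).
Determinant of the coordinate differences = 40·40 − 100·20 = -400.
∂d/∂x = [(+0.22)·40 − (+0.81)·20] / -400 = +0.01850
∂d/∂y = [40·(+0.81) − 100·(+0.22)] / -400 = -0.02600
Steepest decrease is along −∇f = (-0.01850 E, +0.02600 N) → northwest.

NW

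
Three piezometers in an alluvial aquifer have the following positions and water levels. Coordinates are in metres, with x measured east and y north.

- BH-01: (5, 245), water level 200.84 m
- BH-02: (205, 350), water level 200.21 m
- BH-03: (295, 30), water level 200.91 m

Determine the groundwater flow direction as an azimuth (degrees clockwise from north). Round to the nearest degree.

Taking BH-01 as reference: BH-02−BH-01 = (200, 105, -0.63); BH-03−BH-01 = (290, -215, +0.07).
Determinant of the coordinate differences = 200·(-215) − 290·105 = -73450.
∂h/∂x = [(-0.63)·(-215) − (+0.07)·105] / -73450 = -0.001744
∂h/∂y = [200·(+0.07) − 290·(-0.63)] / -73450 = -0.002678
Flow direction (−∇h) has components (+0.001744 E, +0.002678 N).
Azimuth = atan2(E, N) = atan2(+0.001744, +0.002678) = 33.1° ≈ 033°.

033°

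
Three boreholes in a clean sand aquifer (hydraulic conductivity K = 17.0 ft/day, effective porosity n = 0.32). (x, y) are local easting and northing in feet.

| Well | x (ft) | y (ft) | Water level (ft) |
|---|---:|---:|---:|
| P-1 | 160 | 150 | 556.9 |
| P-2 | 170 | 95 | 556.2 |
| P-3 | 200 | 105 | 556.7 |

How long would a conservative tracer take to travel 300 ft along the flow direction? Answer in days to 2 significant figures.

300 days

With h = a·x + b·y + c and P-1 as origin, the differences give:
  10·a + (-55)·b = -0.7
  40·a + (-45)·b = -0.2
Eliminate b (×(-45) and ×(-55), subtract): 1750·a = 20.50 → a = ∂h/∂x = +0.01171
Back-substitute: b = ∂h/∂y = +0.01486.
|∇h| = √(0.01171² + 0.01486²) = 0.01892
Seepage velocity v = K·i/n = 17.0 × 0.01892 / 0.32 = 1.005 ft/day.
t = 300 / 1.005 = 298.5 days.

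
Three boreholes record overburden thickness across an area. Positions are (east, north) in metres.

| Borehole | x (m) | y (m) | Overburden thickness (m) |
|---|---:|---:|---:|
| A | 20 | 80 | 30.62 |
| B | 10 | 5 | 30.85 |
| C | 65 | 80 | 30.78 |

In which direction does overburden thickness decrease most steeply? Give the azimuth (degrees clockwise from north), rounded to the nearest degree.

With d = a·x + b·y + c and A as origin, the differences give:
  (-10)·a + (-75)·b = +0.23
  45·a + 0·b = +0.16
Eliminate b (×0 and ×(-75), subtract): 3375·a = 12.000 → a = ∂d/∂x = +0.003556
Back-substitute: b = ∂d/∂y = -0.003541.
Steepest decrease is along −∇f: components (-0.003556 E, +0.003541 N).
Azimuth = atan2(-0.003556, +0.003541) = 314.9° ≈ 315°.

315°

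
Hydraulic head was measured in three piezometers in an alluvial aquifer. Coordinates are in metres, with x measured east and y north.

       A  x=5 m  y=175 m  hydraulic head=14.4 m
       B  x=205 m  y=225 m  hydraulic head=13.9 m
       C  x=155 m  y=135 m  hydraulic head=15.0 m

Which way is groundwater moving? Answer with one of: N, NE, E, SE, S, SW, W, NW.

N

With h = a·x + b·y + c and A as origin, the differences give:
  200·a + 50·b = -0.5
  150·a + (-40)·b = +0.6
Eliminate b (×(-40) and ×50, subtract): -15500·a = -10.00 → a = ∂h/∂x = +0.0006452
Back-substitute: b = ∂h/∂y = -0.01258.
Flow = −∇h = (-0.0006452 east, +0.01258 north), which points north.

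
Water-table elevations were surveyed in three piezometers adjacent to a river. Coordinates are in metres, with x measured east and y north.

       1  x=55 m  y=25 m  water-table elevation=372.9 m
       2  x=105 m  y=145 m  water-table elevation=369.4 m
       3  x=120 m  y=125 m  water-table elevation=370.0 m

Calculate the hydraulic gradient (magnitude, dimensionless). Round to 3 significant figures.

With h = a·x + b·y + c and 1 as origin, the differences give:
  50·a + 120·b = -3.5
  65·a + 100·b = -2.9
Eliminate b (×100 and ×120, subtract): -2800·a = -2.00 → a = ∂h/∂x = +0.0007143
Back-substitute: b = ∂h/∂y = -0.02946.
|∇h| = √(0.0007143² + -0.02946²) = 0.02947

0.0295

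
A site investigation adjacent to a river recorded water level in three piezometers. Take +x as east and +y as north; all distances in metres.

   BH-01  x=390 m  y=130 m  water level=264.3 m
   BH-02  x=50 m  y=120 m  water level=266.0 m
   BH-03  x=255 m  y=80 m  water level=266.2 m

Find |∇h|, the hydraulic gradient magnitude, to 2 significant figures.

Taking BH-01 as reference: BH-02−BH-01 = (-340, -10, +1.7); BH-03−BH-01 = (-135, -50, +1.9).
Solve a·Δx + b·Δy = Δh: det = (-340)·(-50) − (-135)·(-10) = 15650.
∂h/∂x = [(+1.7)·(-50) − (+1.9)·(-10)] / 15650 = -0.004217
∂h/∂y = [(-340)·(+1.9) − (-135)·(+1.7)] / 15650 = -0.02661
|∇h| = √(-0.004217² + -0.02661²) = 0.02694

0.027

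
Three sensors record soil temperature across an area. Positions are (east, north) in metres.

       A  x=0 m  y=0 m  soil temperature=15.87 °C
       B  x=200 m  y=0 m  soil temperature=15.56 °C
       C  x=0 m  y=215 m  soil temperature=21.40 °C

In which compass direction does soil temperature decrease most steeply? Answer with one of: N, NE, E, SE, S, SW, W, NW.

∂T/∂x = (15.56 − 15.87) / (200 − 0) = -0.001550
∂T/∂y = (21.40 − 15.87) / (215 − 0) = +0.02572
Steepest decrease is along −∇f = (+0.001550 E, -0.02572 N) → south.

S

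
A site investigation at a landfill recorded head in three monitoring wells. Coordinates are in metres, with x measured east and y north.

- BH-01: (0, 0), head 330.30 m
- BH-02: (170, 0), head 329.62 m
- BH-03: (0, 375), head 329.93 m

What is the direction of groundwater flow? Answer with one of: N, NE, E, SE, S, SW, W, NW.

∂h/∂x = (329.62 − 330.30) / (170 − 0) = -0.004000
∂h/∂y = (329.93 − 330.30) / (375 − 0) = -0.0009867
Flow = −∇h = (+0.004000 east, +0.0009867 north), which points east.

E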